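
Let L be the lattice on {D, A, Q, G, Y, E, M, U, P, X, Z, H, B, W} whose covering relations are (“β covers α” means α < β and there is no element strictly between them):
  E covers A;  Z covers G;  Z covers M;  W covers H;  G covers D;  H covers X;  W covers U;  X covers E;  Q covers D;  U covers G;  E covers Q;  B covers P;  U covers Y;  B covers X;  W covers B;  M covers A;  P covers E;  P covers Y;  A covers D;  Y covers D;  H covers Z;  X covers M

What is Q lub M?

X

Common upper bounds of {Q, M}: B, H, W, X.
The least among these is X.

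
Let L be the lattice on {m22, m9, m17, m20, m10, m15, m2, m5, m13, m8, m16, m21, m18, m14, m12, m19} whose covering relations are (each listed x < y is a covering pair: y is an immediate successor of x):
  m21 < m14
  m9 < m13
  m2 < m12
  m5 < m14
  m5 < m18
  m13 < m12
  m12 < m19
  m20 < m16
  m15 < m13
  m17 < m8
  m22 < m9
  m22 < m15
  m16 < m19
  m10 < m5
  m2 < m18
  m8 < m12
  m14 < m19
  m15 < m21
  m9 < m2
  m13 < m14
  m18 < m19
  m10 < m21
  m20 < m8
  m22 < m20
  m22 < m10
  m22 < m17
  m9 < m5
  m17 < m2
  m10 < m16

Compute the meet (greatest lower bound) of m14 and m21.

m21

Common lower bounds of {m14, m21}: m10, m15, m21, m22.
The greatest among these is m21.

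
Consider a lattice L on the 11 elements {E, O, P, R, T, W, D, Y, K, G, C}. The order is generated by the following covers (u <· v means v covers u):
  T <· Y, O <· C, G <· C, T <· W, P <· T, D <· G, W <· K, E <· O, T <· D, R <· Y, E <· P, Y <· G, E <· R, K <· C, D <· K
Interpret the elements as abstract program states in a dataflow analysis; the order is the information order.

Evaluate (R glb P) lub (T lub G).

R ∧ P = E
T ∨ G = G
E ∨ G = G

G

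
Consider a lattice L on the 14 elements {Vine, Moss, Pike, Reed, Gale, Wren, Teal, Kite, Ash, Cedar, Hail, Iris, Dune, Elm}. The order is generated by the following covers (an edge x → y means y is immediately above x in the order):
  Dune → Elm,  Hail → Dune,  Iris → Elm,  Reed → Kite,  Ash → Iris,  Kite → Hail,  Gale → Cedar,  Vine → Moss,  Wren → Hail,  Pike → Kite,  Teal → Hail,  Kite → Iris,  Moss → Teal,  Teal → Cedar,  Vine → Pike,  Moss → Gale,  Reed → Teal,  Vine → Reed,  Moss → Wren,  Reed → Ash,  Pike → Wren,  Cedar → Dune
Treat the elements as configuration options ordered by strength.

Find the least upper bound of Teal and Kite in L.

Hail

Common upper bounds of {Teal, Kite}: Dune, Elm, Hail.
The least among these is Hail.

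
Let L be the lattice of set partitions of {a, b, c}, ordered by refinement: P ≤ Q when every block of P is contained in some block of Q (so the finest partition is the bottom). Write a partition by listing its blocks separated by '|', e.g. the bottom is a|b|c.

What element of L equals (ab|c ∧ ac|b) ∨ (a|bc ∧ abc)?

ab|c ∧ ac|b = a|b|c
a|bc ∧ abc = a|bc
a|b|c ∨ a|bc = a|bc

a|bc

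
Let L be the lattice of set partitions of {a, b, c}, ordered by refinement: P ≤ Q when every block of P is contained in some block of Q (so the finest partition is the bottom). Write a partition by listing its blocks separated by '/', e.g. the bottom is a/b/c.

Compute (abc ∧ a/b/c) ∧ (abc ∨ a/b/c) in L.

a/b/c

abc ∧ a/b/c = a/b/c
abc ∨ a/b/c = abc
a/b/c ∧ abc = a/b/c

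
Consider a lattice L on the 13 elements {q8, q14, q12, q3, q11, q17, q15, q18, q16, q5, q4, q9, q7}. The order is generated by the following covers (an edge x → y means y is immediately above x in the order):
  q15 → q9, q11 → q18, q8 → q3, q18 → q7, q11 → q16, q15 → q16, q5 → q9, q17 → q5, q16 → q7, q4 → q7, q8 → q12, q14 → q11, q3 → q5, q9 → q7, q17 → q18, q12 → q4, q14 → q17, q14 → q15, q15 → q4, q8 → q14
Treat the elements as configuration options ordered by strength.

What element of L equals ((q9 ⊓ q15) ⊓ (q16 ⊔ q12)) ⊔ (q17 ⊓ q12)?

q15

q9 ∧ q15 = q15
q16 ∨ q12 = q7
q15 ∧ q7 = q15
q17 ∧ q12 = q8
q15 ∨ q8 = q15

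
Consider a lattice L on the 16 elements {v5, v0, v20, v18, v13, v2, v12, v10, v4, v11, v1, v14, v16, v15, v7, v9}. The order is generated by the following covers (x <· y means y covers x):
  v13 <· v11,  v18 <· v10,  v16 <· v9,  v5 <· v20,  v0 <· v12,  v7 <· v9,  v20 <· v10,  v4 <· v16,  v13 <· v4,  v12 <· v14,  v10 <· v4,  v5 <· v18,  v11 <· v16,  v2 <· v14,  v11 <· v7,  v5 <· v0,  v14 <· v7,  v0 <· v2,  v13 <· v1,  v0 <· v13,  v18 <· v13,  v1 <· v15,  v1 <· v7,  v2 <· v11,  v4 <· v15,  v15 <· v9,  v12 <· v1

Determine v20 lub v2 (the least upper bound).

v16

Common upper bounds of {v20, v2}: v16, v9.
The least among these is v16.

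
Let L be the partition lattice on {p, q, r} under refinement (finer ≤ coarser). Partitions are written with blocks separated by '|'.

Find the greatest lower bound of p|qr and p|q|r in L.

p|q|r

Common lower bounds of {p|qr, p|q|r}: p|q|r.
The greatest among these is p|q|r.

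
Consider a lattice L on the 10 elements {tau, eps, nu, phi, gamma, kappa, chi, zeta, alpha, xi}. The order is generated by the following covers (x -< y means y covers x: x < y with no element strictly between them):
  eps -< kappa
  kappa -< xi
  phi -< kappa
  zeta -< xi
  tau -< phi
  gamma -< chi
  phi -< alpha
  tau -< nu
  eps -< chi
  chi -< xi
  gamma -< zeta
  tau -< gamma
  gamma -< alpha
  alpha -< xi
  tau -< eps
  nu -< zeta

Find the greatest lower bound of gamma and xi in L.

gamma

Common lower bounds of {gamma, xi}: gamma, tau.
The greatest among these is gamma.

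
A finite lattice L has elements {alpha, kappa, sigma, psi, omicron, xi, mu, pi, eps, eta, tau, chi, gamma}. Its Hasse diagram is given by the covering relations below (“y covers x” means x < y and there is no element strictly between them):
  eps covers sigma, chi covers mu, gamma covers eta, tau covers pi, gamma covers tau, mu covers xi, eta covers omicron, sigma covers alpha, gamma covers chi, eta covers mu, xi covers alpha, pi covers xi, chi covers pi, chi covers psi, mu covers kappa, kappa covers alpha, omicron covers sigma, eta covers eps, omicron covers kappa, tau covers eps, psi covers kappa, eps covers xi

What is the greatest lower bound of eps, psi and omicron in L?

alpha

Common lower bounds of {eps, psi, omicron}: alpha.
The greatest among these is alpha.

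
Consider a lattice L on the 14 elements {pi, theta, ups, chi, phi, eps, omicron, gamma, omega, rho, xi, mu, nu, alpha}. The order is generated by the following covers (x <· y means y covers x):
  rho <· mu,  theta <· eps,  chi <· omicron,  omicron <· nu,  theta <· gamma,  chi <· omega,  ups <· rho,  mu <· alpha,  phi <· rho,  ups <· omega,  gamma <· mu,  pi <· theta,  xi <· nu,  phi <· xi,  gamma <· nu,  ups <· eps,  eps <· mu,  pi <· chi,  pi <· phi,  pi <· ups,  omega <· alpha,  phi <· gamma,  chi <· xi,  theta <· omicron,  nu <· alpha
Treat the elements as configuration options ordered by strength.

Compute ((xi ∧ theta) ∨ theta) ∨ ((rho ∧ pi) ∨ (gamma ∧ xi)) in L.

xi ∧ theta = pi
pi ∨ theta = theta
rho ∧ pi = pi
gamma ∧ xi = phi
pi ∨ phi = phi
theta ∨ phi = gamma

gamma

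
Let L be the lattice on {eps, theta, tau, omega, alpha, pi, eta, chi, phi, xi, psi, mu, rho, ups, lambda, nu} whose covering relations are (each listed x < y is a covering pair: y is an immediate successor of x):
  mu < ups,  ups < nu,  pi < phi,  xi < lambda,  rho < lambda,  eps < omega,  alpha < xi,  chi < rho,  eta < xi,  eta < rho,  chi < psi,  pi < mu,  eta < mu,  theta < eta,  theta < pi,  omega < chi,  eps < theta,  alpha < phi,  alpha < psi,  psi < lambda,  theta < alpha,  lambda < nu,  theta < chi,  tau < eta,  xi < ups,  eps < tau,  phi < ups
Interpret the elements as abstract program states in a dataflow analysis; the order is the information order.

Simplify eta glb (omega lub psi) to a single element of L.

theta

omega ∨ psi = psi
eta ∧ psi = theta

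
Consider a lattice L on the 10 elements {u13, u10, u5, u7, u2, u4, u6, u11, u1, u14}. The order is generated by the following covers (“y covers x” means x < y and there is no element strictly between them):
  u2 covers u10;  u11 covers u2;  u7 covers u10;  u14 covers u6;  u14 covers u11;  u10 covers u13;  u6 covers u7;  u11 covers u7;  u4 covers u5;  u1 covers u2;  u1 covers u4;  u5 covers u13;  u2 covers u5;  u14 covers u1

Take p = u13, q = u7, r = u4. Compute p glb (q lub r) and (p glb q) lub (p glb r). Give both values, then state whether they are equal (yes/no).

u13; u13; yes

q lub r = u14, so p glb (q lub r) = u13 glb u14 = u13.
p glb q = u13 and p glb r = u13, so (p glb q) lub (p glb r) = u13 lub u13 = u13.
Equal: yes.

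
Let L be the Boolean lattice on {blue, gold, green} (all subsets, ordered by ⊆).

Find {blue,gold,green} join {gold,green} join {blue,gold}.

{blue,gold,green}

Under ⊆, join is union: {blue,gold,green} ∪ {gold,green} ∪ {blue,gold} = {blue,gold,green}.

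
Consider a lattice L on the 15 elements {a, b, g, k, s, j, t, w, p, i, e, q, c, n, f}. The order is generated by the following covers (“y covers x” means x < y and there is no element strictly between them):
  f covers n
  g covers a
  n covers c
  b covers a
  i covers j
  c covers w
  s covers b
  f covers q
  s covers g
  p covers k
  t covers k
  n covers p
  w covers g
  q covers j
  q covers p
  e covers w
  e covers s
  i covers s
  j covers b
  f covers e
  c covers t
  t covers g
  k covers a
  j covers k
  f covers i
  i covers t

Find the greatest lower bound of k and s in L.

a

Common lower bounds of {k, s}: a.
The greatest among these is a.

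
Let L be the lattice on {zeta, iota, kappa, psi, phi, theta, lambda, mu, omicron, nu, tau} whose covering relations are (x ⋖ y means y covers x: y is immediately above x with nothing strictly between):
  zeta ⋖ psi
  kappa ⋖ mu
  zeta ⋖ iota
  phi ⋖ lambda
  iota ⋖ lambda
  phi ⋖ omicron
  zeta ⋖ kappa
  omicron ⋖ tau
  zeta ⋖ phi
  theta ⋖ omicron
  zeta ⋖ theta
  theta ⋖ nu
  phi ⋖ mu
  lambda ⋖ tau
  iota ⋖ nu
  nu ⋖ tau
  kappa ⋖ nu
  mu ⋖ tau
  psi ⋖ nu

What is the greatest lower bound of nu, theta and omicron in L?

theta

Common lower bounds of {nu, theta, omicron}: theta, zeta.
The greatest among these is theta.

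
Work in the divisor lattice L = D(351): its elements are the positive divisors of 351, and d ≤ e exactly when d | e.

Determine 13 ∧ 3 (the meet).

1

In the divisibility order, the meet is the greatest common divisor: gcd(13, 3) = 1.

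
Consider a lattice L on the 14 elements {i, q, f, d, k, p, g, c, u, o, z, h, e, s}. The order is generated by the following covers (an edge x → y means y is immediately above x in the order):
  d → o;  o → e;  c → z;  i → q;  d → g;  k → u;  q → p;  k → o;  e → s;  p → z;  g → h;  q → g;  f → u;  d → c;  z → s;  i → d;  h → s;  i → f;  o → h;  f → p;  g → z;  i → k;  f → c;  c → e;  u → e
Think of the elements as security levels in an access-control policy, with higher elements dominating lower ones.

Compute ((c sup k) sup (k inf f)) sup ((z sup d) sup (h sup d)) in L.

s

c ∨ k = e
k ∧ f = i
e ∨ i = e
z ∨ d = z
h ∨ d = h
z ∨ h = s
e ∨ s = s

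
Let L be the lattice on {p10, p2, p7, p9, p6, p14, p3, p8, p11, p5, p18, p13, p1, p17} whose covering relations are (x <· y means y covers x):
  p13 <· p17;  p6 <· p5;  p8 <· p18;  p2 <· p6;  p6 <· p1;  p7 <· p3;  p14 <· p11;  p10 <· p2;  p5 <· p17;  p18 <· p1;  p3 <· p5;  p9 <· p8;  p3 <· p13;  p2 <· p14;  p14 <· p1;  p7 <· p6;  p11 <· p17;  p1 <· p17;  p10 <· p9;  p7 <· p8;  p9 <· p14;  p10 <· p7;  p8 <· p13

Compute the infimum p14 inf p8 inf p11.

p9

Common lower bounds of {p14, p8, p11}: p10, p9.
The greatest among these is p9.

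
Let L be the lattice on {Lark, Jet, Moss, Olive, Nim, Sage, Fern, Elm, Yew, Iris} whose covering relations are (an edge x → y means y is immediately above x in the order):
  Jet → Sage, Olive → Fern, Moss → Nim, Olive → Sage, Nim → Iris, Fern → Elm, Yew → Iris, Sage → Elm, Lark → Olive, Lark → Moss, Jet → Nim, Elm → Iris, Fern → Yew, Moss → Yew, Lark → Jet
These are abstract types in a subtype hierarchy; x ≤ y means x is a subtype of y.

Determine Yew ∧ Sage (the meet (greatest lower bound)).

Olive

Common lower bounds of {Yew, Sage}: Lark, Olive.
The greatest among these is Olive.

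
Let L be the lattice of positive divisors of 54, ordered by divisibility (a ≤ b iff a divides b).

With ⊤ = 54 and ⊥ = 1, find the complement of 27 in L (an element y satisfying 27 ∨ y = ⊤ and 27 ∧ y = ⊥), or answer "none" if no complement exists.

Need y with 27 ∨ y = 54 and 27 ∧ y = 1.
Checking each element gives: 2.

2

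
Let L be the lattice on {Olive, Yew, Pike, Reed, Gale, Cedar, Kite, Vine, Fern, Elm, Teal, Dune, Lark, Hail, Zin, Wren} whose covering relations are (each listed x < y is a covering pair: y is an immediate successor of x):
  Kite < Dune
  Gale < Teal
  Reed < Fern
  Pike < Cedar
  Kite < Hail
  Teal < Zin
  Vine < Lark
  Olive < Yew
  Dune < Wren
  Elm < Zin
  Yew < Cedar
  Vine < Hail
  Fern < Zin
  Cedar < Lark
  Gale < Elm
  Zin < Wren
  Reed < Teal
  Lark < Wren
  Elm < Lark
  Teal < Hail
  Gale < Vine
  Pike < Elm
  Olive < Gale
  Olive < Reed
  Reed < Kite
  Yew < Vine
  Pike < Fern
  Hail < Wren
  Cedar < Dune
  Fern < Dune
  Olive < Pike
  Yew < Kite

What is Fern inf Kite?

Reed

Common lower bounds of {Fern, Kite}: Olive, Reed.
The greatest among these is Reed.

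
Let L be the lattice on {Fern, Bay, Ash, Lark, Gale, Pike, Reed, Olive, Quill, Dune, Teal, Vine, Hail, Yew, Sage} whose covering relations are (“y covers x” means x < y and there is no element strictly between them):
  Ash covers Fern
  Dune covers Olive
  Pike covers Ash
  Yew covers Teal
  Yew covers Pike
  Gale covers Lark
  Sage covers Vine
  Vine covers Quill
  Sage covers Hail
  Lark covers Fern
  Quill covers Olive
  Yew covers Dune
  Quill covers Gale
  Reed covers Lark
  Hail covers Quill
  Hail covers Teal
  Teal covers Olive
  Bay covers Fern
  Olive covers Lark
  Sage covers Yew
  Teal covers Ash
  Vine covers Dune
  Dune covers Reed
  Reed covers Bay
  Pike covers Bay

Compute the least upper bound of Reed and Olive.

Common upper bounds of {Reed, Olive}: Dune, Sage, Vine, Yew.
The least among these is Dune.

Dune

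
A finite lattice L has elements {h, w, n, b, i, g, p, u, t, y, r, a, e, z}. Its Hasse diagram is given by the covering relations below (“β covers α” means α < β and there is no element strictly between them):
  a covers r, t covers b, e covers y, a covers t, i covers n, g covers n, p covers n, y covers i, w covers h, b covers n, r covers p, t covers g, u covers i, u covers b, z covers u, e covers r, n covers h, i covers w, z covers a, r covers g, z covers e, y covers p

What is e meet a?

r

Common lower bounds of {e, a}: g, h, n, p, r.
The greatest among these is r.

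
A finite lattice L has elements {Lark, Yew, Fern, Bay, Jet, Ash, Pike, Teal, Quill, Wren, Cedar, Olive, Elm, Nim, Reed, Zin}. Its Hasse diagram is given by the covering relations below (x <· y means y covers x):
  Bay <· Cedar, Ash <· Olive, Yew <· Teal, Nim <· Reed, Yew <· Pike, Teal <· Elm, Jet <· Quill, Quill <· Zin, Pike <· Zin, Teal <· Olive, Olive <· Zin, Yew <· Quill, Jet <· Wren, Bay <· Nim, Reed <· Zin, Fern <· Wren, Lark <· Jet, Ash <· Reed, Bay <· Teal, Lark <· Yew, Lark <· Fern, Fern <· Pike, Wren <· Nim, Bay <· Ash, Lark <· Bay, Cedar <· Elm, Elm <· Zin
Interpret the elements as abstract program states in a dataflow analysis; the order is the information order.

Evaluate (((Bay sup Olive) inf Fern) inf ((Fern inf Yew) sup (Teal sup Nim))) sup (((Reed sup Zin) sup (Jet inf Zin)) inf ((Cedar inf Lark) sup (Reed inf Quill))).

Jet

Bay ∨ Olive = Olive
Olive ∧ Fern = Lark
Fern ∧ Yew = Lark
Teal ∨ Nim = Zin
Lark ∨ Zin = Zin
Lark ∧ Zin = Lark
Reed ∨ Zin = Zin
Jet ∧ Zin = Jet
Zin ∨ Jet = Zin
Cedar ∧ Lark = Lark
Reed ∧ Quill = Jet
Lark ∨ Jet = Jet
Zin ∧ Jet = Jet
Lark ∨ Jet = Jet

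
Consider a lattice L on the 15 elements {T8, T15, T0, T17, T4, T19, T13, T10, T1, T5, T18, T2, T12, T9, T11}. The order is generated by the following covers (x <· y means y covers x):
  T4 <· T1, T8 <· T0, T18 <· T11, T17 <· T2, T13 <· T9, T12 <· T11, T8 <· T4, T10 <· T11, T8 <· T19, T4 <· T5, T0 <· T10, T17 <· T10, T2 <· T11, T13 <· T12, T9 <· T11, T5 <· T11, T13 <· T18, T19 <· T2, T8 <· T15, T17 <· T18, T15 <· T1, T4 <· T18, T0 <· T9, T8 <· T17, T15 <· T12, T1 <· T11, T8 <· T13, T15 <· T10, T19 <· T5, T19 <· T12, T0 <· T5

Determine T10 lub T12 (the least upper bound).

T11

Common upper bounds of {T10, T12}: T11.
The least among these is T11.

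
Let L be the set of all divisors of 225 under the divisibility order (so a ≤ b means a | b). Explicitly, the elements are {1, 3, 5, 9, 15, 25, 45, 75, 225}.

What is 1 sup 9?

Common upper bounds of {1, 9}: 225, 45, 9.
The least among these is 9.

9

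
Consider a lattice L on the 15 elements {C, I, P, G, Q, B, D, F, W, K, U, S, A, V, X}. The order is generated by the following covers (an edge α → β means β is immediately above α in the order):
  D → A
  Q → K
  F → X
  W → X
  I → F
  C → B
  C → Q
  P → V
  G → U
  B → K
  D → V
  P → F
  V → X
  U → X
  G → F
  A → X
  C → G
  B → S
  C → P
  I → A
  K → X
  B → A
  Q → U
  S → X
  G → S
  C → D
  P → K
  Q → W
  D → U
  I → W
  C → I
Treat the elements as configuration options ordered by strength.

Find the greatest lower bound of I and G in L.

C

Common lower bounds of {I, G}: C.
The greatest among these is C.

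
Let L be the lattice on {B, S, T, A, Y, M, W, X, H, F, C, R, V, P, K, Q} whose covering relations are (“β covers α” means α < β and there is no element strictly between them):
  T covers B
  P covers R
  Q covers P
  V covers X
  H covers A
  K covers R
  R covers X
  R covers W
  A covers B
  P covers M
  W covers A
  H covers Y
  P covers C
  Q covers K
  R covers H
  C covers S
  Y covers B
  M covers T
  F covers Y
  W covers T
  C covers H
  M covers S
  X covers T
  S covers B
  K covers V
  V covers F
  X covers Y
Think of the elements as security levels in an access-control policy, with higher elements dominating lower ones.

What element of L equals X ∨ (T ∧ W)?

T ∧ W = T
X ∨ T = X

X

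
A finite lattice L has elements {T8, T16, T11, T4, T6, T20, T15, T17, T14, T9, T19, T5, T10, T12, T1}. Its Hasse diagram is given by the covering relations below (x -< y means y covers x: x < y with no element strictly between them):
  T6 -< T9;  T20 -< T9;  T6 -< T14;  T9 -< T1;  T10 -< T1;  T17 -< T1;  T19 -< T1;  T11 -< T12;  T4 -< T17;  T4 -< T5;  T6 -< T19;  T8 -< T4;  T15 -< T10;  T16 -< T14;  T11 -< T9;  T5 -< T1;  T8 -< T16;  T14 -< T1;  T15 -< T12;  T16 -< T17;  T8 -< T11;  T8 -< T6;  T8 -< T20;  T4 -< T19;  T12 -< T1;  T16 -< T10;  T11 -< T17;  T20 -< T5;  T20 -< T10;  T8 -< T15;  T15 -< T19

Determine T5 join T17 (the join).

Common upper bounds of {T5, T17}: T1.
The least among these is T1.

T1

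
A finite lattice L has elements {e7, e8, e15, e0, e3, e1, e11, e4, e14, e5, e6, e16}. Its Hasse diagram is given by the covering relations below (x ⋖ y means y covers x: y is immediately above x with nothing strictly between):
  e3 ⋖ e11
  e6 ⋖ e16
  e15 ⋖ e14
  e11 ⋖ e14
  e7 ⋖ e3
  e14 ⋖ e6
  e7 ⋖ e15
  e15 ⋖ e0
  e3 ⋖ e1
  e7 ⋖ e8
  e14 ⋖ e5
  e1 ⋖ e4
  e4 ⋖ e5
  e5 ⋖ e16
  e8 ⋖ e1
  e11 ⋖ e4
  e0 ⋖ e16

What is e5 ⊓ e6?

Common lower bounds of {e5, e6}: e11, e14, e15, e3, e7.
The greatest among these is e14.

e14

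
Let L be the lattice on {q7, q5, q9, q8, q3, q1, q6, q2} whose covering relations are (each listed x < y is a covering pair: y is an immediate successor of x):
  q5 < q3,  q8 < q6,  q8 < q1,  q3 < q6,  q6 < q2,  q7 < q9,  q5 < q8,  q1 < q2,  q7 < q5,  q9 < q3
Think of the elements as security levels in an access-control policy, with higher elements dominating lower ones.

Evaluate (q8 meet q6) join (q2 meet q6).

q6

q8 ∧ q6 = q8
q2 ∧ q6 = q6
q8 ∨ q6 = q6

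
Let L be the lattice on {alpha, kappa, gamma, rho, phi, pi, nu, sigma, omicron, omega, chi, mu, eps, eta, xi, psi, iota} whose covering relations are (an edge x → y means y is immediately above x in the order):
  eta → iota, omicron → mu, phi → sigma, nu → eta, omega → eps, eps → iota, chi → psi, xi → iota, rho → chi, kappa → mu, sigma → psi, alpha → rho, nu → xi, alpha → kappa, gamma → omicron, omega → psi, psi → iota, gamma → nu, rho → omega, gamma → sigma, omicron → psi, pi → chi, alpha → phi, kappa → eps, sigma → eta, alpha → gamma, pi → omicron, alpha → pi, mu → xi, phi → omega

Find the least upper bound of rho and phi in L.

Common upper bounds of {rho, phi}: eps, iota, omega, psi.
The least among these is omega.

omega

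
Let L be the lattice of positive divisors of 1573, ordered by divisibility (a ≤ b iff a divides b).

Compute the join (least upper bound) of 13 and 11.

143

In the divisibility order, the join is the least common multiple: lcm(13, 11) = 143.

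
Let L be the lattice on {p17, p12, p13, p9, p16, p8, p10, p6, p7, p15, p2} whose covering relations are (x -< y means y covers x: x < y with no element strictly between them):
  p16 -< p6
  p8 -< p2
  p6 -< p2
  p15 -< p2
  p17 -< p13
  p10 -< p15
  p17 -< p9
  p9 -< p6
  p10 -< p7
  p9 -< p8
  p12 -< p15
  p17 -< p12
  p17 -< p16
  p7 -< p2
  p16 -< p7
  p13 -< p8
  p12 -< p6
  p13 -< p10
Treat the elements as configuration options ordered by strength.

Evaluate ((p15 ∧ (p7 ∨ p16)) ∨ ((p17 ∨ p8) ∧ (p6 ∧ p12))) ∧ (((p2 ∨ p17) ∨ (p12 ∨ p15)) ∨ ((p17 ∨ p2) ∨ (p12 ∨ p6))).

p7 ∨ p16 = p7
p15 ∧ p7 = p10
p17 ∨ p8 = p8
p6 ∧ p12 = p12
p8 ∧ p12 = p17
p10 ∨ p17 = p10
p2 ∨ p17 = p2
p12 ∨ p15 = p15
p2 ∨ p15 = p2
p17 ∨ p2 = p2
p12 ∨ p6 = p6
p2 ∨ p6 = p2
p2 ∨ p2 = p2
p10 ∧ p2 = p10

p10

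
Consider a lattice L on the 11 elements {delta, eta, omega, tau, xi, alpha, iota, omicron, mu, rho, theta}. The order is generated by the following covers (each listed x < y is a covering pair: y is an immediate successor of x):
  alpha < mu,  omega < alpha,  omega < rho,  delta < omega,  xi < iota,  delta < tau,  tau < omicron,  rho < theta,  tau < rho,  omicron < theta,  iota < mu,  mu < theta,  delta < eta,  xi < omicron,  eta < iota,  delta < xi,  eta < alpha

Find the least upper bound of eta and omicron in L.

Common upper bounds of {eta, omicron}: theta.
The least among these is theta.

theta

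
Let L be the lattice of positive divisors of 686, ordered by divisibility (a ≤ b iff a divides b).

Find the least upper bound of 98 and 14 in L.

In the divisibility order, the join is the least common multiple: lcm(98, 14) = 98.

98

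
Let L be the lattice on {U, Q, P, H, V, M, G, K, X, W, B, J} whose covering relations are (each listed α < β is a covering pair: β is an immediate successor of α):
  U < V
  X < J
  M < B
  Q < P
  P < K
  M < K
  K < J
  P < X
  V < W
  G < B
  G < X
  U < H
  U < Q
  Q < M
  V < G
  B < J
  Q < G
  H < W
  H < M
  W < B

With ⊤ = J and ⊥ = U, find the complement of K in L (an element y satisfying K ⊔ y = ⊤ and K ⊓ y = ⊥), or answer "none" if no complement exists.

V

Need y with K ∨ y = J and K ∧ y = U.
Checking each element gives: V.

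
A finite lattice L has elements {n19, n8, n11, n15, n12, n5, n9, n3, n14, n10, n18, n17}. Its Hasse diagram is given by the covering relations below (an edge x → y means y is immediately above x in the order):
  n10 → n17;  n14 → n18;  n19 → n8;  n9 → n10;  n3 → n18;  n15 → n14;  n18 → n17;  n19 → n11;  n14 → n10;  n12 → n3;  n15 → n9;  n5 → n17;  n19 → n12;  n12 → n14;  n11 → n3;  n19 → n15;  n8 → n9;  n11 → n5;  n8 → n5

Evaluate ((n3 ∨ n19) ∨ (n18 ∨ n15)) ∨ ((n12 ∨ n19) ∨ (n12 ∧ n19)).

n18

n3 ∨ n19 = n3
n18 ∨ n15 = n18
n3 ∨ n18 = n18
n12 ∨ n19 = n12
n12 ∧ n19 = n19
n12 ∨ n19 = n12
n18 ∨ n12 = n18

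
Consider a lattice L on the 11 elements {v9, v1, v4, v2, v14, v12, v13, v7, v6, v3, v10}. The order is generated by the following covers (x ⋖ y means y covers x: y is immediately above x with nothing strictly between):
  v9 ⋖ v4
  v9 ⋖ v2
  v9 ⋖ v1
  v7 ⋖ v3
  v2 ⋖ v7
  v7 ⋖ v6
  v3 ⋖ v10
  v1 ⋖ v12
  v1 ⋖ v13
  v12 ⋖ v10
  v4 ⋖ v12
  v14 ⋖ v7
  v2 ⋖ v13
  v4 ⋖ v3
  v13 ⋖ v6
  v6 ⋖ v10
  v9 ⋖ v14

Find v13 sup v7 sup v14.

Common upper bounds of {v13, v7, v14}: v10, v6.
The least among these is v6.

v6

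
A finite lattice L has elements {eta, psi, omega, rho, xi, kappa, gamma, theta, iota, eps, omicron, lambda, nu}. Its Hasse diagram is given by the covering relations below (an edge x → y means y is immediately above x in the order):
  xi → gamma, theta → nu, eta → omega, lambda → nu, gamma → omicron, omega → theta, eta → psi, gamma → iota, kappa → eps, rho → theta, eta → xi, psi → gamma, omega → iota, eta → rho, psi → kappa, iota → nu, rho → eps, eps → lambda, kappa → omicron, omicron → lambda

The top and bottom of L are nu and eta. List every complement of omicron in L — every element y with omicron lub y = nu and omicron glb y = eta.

omega, theta

Need y with omicron ∨ y = nu and omicron ∧ y = eta.
Checking each element gives: omega, theta.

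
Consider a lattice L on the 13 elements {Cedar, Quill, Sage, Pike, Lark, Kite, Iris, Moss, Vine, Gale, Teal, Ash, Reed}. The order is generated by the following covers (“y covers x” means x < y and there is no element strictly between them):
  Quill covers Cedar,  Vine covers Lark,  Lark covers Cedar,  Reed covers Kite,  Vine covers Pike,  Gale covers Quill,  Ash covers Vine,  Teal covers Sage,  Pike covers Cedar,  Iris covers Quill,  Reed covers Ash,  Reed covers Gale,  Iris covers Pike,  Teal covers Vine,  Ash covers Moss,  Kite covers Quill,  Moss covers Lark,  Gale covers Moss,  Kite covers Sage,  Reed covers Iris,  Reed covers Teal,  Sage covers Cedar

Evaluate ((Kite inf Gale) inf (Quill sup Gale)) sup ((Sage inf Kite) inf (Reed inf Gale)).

Kite ∧ Gale = Quill
Quill ∨ Gale = Gale
Quill ∧ Gale = Quill
Sage ∧ Kite = Sage
Reed ∧ Gale = Gale
Sage ∧ Gale = Cedar
Quill ∨ Cedar = Quill

Quill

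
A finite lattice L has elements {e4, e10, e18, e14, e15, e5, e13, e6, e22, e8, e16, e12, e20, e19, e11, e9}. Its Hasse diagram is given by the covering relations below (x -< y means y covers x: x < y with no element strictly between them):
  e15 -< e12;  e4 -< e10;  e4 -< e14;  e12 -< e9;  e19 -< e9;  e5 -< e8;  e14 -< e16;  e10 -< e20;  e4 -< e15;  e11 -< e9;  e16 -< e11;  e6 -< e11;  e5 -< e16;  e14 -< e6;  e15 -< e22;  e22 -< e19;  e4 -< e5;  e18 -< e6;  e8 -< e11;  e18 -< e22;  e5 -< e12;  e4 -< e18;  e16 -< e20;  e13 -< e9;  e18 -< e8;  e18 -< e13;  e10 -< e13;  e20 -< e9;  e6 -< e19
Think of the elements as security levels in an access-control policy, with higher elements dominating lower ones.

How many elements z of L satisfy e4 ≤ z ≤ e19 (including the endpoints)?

The interval [e4, e19] = {e14, e15, e18, e19, e22, e4, e6}, which has 7 elements.

7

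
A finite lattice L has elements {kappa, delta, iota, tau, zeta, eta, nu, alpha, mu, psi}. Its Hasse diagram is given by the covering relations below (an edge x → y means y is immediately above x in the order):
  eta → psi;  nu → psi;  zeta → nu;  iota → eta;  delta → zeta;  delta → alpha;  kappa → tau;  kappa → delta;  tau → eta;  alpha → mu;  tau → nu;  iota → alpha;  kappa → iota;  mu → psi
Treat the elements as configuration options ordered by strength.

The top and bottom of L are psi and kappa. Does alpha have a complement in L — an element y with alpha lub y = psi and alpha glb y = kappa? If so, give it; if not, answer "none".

tau

Need y with alpha ∨ y = psi and alpha ∧ y = kappa.
Checking each element gives: tau.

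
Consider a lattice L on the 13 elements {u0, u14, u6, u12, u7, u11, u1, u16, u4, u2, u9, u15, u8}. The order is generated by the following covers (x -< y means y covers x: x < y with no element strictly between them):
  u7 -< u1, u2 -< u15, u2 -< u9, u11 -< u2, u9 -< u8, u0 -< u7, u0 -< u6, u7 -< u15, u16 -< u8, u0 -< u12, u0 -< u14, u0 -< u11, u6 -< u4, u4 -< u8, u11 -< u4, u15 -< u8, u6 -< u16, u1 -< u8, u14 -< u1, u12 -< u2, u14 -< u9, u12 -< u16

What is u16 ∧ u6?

u6

Common lower bounds of {u16, u6}: u0, u6.
The greatest among these is u6.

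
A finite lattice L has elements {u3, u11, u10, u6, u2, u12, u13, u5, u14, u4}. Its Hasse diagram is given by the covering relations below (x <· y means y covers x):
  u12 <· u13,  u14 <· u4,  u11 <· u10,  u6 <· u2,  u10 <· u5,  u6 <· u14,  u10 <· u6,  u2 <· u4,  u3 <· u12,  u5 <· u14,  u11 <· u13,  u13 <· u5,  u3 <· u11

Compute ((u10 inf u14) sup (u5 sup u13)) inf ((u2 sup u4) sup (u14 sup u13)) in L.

u10 ∧ u14 = u10
u5 ∨ u13 = u5
u10 ∨ u5 = u5
u2 ∨ u4 = u4
u14 ∨ u13 = u14
u4 ∨ u14 = u4
u5 ∧ u4 = u5

u5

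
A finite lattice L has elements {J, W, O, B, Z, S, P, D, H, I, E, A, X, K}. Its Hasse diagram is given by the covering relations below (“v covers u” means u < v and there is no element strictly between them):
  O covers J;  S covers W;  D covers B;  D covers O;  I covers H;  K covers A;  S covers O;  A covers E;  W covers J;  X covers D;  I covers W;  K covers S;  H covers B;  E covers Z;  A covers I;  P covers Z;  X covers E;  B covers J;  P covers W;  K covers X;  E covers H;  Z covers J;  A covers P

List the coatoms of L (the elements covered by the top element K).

The coatoms are exactly the elements covered by K: A, S, X.

A, S, X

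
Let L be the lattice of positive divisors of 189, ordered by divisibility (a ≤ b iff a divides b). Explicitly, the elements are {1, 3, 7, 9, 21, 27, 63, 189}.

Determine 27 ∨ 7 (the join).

189

In the divisibility order, the join is the least common multiple: lcm(27, 7) = 189.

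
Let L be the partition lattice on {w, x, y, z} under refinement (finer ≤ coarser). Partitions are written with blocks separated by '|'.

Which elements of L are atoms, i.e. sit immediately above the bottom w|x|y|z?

The atoms are exactly the elements that cover w|x|y|z: wx|y|z, wy|x|z, wz|x|y, w|xy|z, w|xz|y, w|x|yz.

wx|y|z, wy|x|z, wz|x|y, w|xy|z, w|xz|y, w|x|yz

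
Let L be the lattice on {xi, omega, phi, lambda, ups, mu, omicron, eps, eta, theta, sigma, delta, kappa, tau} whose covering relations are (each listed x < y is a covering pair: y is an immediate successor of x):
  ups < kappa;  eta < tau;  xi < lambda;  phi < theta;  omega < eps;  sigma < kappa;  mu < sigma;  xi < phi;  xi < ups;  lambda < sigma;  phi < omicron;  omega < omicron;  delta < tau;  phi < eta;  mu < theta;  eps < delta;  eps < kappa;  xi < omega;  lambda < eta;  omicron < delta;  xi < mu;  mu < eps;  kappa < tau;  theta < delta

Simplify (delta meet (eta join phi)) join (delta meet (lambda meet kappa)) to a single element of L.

phi

eta ∨ phi = eta
delta ∧ eta = phi
lambda ∧ kappa = lambda
delta ∧ lambda = xi
phi ∨ xi = phi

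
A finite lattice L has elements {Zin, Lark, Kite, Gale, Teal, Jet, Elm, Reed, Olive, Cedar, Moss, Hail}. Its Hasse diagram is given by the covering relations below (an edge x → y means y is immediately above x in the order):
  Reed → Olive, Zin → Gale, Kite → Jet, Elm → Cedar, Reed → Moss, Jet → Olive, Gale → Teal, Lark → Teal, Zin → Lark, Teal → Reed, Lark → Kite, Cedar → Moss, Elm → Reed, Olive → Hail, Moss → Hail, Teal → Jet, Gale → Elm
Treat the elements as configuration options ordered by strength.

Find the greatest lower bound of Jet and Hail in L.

Jet

Common lower bounds of {Jet, Hail}: Gale, Jet, Kite, Lark, Teal, Zin.
The greatest among these is Jet.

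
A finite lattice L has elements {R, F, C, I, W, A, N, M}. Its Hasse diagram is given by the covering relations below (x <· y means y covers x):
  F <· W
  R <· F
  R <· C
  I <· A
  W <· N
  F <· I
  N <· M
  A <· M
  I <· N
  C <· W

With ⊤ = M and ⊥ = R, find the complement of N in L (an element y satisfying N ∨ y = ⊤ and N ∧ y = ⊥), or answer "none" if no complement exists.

For every candidate y, either N ∨ y ≠ M or N ∧ y ≠ R; no complement exists.

none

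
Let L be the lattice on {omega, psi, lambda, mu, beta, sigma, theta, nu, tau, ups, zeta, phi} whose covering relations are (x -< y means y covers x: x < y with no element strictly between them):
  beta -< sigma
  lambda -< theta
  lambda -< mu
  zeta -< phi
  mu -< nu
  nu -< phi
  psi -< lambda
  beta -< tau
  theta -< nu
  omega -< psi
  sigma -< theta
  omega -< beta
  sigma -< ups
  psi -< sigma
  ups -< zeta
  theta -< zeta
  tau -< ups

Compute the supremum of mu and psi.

Common upper bounds of {mu, psi}: mu, nu, phi.
The least among these is mu.

mu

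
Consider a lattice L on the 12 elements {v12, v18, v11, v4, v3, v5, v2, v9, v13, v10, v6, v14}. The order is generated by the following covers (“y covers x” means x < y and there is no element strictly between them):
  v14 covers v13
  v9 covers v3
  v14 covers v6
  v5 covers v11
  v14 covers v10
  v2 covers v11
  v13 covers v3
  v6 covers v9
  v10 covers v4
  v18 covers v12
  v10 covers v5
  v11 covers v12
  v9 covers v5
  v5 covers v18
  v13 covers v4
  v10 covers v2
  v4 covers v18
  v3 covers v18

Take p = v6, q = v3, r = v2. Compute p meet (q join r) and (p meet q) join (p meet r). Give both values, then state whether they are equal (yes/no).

v6; v9; no

q join r = v14, so p meet (q join r) = v6 meet v14 = v6.
p meet q = v3 and p meet r = v11, so (p meet q) join (p meet r) = v3 join v11 = v9.
Equal: no.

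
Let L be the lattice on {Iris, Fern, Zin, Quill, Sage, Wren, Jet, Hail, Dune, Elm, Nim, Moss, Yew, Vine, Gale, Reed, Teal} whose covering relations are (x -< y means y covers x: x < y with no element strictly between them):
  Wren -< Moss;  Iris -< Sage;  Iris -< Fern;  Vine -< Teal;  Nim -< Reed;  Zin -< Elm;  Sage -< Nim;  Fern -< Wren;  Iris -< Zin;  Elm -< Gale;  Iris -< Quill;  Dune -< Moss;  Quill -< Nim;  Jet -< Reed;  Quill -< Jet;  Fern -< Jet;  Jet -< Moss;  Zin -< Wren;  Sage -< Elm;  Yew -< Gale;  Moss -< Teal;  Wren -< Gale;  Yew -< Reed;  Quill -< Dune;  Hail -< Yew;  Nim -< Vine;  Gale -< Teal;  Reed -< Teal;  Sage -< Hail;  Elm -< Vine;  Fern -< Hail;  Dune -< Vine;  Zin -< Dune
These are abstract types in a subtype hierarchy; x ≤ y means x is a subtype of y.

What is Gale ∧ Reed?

Common lower bounds of {Gale, Reed}: Fern, Hail, Iris, Sage, Yew.
The greatest among these is Yew.

Yew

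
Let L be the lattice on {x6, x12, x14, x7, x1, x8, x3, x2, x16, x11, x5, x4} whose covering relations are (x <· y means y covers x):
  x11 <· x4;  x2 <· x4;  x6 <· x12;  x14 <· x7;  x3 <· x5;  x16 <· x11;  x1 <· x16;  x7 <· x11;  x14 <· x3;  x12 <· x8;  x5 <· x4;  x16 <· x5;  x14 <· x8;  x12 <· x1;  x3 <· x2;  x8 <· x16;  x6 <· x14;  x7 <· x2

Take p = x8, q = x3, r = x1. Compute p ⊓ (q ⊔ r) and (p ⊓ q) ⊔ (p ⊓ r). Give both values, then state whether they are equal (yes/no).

q ⊔ r = x5, so p ⊓ (q ⊔ r) = x8 ⊓ x5 = x8.
p ⊓ q = x14 and p ⊓ r = x12, so (p ⊓ q) ⊔ (p ⊓ r) = x14 ⊔ x12 = x8.
Equal: yes.

x8; x8; yes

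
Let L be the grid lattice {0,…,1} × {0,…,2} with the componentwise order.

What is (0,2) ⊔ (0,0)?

Common upper bounds of {(0,2), (0,0)}: (0,2), (1,2).
The least among these is (0,2).

(0,2)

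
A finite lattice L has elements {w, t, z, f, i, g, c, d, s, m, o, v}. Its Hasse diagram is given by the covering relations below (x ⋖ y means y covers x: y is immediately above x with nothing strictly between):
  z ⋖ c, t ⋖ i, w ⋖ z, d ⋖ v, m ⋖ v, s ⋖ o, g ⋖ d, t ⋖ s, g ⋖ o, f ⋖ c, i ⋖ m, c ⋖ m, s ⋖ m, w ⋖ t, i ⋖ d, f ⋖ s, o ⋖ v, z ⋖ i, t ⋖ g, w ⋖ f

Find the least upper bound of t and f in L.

s

Common upper bounds of {t, f}: m, o, s, v.
The least among these is s.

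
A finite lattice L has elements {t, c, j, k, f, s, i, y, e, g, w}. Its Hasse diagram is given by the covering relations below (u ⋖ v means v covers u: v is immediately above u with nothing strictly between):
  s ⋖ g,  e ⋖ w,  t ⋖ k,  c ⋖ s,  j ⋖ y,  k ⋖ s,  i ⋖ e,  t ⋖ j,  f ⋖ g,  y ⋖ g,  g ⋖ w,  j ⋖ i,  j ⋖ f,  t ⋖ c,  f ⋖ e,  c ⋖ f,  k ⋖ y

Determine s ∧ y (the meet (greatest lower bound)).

Common lower bounds of {s, y}: k, t.
The greatest among these is k.

k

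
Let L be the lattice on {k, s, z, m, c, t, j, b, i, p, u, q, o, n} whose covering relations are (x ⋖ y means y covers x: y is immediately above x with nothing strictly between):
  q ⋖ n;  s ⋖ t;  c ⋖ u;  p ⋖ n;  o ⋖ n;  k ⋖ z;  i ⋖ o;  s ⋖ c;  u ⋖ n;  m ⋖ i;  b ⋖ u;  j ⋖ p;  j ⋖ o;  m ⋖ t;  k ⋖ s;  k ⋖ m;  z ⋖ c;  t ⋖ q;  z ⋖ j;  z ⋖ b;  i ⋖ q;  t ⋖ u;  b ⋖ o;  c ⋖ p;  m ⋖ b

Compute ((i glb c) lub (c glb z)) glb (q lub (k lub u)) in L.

z

i ∧ c = k
c ∧ z = z
k ∨ z = z
k ∨ u = u
q ∨ u = n
z ∧ n = z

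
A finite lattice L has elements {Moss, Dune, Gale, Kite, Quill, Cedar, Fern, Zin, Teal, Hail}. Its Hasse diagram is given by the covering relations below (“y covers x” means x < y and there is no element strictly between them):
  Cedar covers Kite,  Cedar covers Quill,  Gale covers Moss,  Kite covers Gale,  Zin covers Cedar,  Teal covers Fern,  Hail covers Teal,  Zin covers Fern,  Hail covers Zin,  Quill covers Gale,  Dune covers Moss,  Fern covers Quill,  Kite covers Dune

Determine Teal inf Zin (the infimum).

Common lower bounds of {Teal, Zin}: Fern, Gale, Moss, Quill.
The greatest among these is Fern.

Fern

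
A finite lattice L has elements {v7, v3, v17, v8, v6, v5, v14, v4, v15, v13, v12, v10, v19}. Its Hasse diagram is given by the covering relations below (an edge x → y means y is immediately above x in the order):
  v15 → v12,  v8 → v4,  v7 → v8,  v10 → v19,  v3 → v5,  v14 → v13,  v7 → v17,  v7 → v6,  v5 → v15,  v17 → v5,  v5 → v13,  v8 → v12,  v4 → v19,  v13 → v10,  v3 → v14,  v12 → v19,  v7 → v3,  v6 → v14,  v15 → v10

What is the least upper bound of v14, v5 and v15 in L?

Common upper bounds of {v14, v5, v15}: v10, v19.
The least among these is v10.

v10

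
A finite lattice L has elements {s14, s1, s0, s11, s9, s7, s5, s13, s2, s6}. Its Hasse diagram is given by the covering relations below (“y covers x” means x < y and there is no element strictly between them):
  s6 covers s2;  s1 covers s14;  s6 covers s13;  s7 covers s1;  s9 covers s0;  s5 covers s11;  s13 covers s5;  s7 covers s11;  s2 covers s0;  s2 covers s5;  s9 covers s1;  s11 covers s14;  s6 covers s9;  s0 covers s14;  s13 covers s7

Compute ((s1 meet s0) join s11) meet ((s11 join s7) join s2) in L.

s11

s1 ∧ s0 = s14
s14 ∨ s11 = s11
s11 ∨ s7 = s7
s7 ∨ s2 = s6
s11 ∧ s6 = s11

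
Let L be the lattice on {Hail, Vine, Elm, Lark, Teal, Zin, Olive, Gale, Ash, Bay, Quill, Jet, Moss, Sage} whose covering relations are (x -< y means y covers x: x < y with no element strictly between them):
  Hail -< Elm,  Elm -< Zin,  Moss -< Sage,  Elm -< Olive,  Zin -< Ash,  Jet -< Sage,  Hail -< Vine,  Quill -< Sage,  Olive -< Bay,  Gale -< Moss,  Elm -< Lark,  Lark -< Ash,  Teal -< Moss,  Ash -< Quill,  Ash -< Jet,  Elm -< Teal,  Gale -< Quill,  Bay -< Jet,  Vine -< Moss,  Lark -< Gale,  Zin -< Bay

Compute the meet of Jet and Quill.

Common lower bounds of {Jet, Quill}: Ash, Elm, Hail, Lark, Zin.
The greatest among these is Ash.

Ash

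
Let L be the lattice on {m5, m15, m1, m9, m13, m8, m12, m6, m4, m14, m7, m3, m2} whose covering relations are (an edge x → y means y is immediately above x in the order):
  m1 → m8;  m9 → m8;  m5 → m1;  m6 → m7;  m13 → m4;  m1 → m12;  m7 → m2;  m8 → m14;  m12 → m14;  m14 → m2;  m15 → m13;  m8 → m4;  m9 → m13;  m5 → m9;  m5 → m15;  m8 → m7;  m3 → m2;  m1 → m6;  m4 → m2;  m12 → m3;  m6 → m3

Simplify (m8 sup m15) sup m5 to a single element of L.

m4

m8 ∨ m15 = m4
m4 ∨ m5 = m4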